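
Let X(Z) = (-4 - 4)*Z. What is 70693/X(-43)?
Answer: 70693/344 ≈ 205.50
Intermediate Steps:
X(Z) = -8*Z
70693/X(-43) = 70693/((-8*(-43))) = 70693/344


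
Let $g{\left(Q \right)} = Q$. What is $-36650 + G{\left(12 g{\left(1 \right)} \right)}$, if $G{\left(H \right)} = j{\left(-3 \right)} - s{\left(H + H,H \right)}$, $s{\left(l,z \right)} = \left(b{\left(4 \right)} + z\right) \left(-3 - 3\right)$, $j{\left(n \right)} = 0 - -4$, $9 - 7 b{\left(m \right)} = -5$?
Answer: $-36562$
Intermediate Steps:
$b{\left(m \right)} = 2$ ($b{\left(m \right)} = \frac{9}{7} - - \frac{5}{7} = \frac{9}{7} + \frac{5}{7} = 2$)
$j{\left(n \right)} = 4$ ($j{\left(n \right)} = 0 + 4 = 4$)
$s{\left(l,z \right)} = -12 - 6 z$ ($s{\left(l,z \right)} = \left(2 + z\right) \left(-3 - 3\right) = \left(2 + z\right) \left(-6\right) = -12 - 6 z$)
$G{\left(H \right)} = 16 + 6 H$ ($G{\left(H \right)} = 4 - \left(-12 - 6 H\right) = 4 + \left(12 + 6 H\right) = 16 + 6 H$)
$-36650 + G{\left(12 g{\left(1 \right)} \right)} = -36650 + \left(16 + 6 \cdot 12 \cdot 1\right) = -36650 + \left(16 + 6 \cdot 12\right) = -36650 + \left(16 + 72\right) = -36650 + 88 = -36562$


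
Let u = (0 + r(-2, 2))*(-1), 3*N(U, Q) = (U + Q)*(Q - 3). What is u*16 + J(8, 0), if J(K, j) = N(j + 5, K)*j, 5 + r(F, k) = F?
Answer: 112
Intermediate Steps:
N(U, Q) = (-3 + Q)*(Q + U)/3 (N(U, Q) = ((U + Q)*(Q - 3))/3 = ((Q + U)*(-3 + Q))/3 = ((-3 + Q)*(Q + U))/3 = (-3 + Q)*(Q + U)/3)
r(F, k) = -5 + F
J(K, j) = j*(-5 - K - j + K²/3 + K*(5 + j)/3) (J(K, j) = (-K - (j + 5) + K²/3 + K*(j + 5)/3)*j = (-K - (5 + j) + K²/3 + K*(5 + j)/3)*j = (-K + (-5 - j) + K²/3 + K*(5 + j)/3)*j = (-5 - K - j + K²/3 + K*(5 + j)/3)*j = j*(-5 - K - j + K²/3 + K*(5 + j)/3))
u = 7 (u = (0 + (-5 - 2))*(-1) = (0 - 7)*(-1) = -7*(-1) = 7)
u*16 + J(8, 0) = 7*16 + (⅓)*0*(-15 + 8² - 3*0 + 2*8 + 8*0) = 112 + (⅓)*0*(-15 + 64 + 0 + 16 + 0) = 112 + (⅓)*0*65 = 112 + 0 = 112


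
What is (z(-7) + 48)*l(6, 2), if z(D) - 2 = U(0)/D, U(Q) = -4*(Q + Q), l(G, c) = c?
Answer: 100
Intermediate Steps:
U(Q) = -8*Q
z(D) = 2 (z(D) = 2 + (-8*0)/D = 2 + 0/D = 2 + 0 = 2)
(z(-7) + 48)*l(6, 2) = (2 + 48)*2 = 50*2 = 100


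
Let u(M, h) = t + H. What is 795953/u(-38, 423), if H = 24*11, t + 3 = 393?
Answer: 795953/654 ≈ 1217.1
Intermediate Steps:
t = 390 (t = -3 + 393 = 390)
H = 264
u(M, h) = 654 (u(M, h) = 390 + 264 = 654)
795953/u(-38, 423) = 795953/654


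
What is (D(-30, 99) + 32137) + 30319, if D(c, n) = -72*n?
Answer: 55328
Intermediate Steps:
(D(-30, 99) + 32137) + 30319 = (-72*99 + 32137) + 30319 = (-7128 + 32137) + 30319 = 25009 + 30319 = 55328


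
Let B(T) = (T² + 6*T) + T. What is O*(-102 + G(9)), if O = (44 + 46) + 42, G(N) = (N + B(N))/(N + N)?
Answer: -12342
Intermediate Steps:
B(T) = T² + 7*T
G(N) = (N + N*(7 + N))/(2*N) (G(N) = (N + N*(7 + N))/(N + N) = (N + N*(7 + N))/((2*N)) = (N + N*(7 + N))*(1/(2*N)) = (N + N*(7 + N))/(2*N))
O = 132 (O = 90 + 42 = 132)
O*(-102 + G(9)) = 132*(-102 + (4 + (½)*9)) = 132*(-102 + (4 + 9/2)) = 132*(-102 + 17/2) = 132*(-187/2) = -12342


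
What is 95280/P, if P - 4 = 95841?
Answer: 19056/19169 ≈ 0.99411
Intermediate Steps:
P = 95845 (P = 4 + 95841 = 95845)
95280/P = 95280/95845 = 95280*(1/95845) = 19056/19169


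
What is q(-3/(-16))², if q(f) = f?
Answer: 9/256 ≈ 0.035156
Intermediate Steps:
q(-3/(-16))² = (-3/(-16))² = (-3*(-1/16))² = (3/16)² = 9/256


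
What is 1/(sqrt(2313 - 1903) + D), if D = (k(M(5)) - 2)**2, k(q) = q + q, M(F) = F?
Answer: 32/1843 - sqrt(410)/3686 ≈ 0.011870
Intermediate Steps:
k(q) = 2*q
D = 64 (D = (2*5 - 2)**2 = (10 - 2)**2 = 8**2 = 64)
1/(sqrt(2313 - 1903) + D) = 1/(sqrt(2313 - 1903) + 64) = 1/(sqrt(410) + 64) = 1/(64 + sqrt(410))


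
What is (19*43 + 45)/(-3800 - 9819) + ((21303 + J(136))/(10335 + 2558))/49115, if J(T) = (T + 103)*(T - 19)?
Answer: -545181663436/8624091406205 ≈ -0.063216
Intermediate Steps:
J(T) = (-19 + T)*(103 + T) (J(T) = (103 + T)*(-19 + T) = (-19 + T)*(103 + T))
(19*43 + 45)/(-3800 - 9819) + ((21303 + J(136))/(10335 + 2558))/49115 = (19*43 + 45)/(-3800 - 9819) + ((21303 + (-1957 + 136**2 + 84*136))/(10335 + 2558))/49115 = (817 + 45)/(-13619) + ((21303 + (-1957 + 18496 + 11424))/12893)*(1/49115) = 862*(-1/13619) + ((21303 + 27963)*(1/12893))*(1/49115) = -862/13619 + (49266*(1/12893))*(1/49115) = -862/13619 + (49266/12893)*(1/49115) = -862/13619 + 49266/633239695 = -545181663436/8624091406205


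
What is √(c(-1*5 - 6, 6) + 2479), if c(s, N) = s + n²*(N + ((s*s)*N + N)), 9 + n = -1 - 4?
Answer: 2*√36779 ≈ 383.56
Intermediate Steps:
n = -14 (n = -9 + (-1 - 4) = -9 - 5 = -14)
c(s, N) = s + 392*N + 196*N*s² (c(s, N) = s + (-14)²*(N + ((s*s)*N + N)) = s + 196*(N + (s²*N + N)) = s + 196*(N + (N*s² + N)) = s + 196*(N + (N + N*s²)) = s + 196*(2*N + N*s²) = s + (392*N + 196*N*s²) = s + 392*N + 196*N*s²)
√(c(-1*5 - 6, 6) + 2479) = √(((-1*5 - 6) + 392*6 + 196*6*(-1*5 - 6)²) + 2479) = √(((-5 - 6) + 2352 + 196*6*(-5 - 6)²) + 2479) = √((-11 + 2352 + 196*6*(-11)²) + 2479) = √((-11 + 2352 + 196*6*121) + 2479) = √((-11 + 2352 + 142296) + 2479) = √(144637 + 2479) = √147116 = 2*√36779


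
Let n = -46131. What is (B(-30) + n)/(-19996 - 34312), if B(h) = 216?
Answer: 45915/54308 ≈ 0.84546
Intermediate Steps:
(B(-30) + n)/(-19996 - 34312) = (216 - 46131)/(-19996 - 34312) = -45915/(-54308) = -45915*(-1/54308) = 45915/54308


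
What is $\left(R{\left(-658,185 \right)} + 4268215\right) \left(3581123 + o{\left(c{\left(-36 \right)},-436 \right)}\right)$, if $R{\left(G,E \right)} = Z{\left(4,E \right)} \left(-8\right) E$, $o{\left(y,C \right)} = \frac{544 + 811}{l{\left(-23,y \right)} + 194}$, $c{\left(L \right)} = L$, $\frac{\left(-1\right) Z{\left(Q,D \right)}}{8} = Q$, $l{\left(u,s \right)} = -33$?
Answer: $\frac{2488197235010850}{161} \approx 1.5455 \cdot 10^{13}$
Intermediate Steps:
$Z{\left(Q,D \right)} = - 8 Q$
$o{\left(y,C \right)} = \frac{1355}{161}$ ($o{\left(y,C \right)} = \frac{544 + 811}{-33 + 194} = \frac{1355}{161}$)
$R{\left(G,E \right)} = 256 E$ ($R{\left(G,E \right)} = \left(-8\right) 4 \left(-8\right) E = \left(-32\right) \left(-8\right) E = 256 E$)
$\left(R{\left(-658,185 \right)} + 4268215\right) \left(3581123 + o{\left(c{\left(-36 \right)},-436 \right)}\right) = \left(256 \cdot 185 + 4268215\right) \left(3581123 + \frac{1355}{161}\right) = \left(47360 + 4268215\right) \frac{576562158}{161} = 4315575 \cdot \frac{576562158}{161} = \frac{2488197235010850}{161}$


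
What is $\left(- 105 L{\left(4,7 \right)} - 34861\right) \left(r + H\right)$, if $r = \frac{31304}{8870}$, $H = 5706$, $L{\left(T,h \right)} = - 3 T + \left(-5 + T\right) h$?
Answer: $- \frac{832225029892}{4435} \approx -1.8765 \cdot 10^{8}$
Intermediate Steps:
$L{\left(T,h \right)} = - 3 T + h \left(-5 + T\right)$
$r = \frac{15652}{4435}$ ($r = 31304 \cdot \frac{1}{8870} = \frac{15652}{4435} \approx 3.5292$)
$\left(- 105 L{\left(4,7 \right)} - 34861\right) \left(r + H\right) = \left(- 105 \left(\left(-5\right) 7 - 12 + 4 \cdot 7\right) - 34861\right) \left(\frac{15652}{4435} + 5706\right) = \left(- 105 \left(-35 - 12 + 28\right) - 34861\right) \frac{25321762}{4435} = \left(\left(-105\right) \left(-19\right) - 34861\right) \frac{25321762}{4435} = \left(1995 - 34861\right) \frac{25321762}{4435} = \left(-32866\right) \frac{25321762}{4435} = - \frac{832225029892}{4435}$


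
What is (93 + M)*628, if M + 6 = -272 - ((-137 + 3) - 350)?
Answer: 187772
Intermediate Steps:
M = 206 (M = -6 + (-272 - ((-137 + 3) - 350)) = -6 + (-272 - (-134 - 350)) = -6 + (-272 - 1*(-484)) = -6 + (-272 + 484) = -6 + 212 = 206)
(93 + M)*628 = (93 + 206)*628 = 299*628 = 187772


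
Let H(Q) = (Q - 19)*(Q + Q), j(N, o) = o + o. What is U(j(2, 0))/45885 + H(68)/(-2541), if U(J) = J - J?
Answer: -952/363 ≈ -2.6226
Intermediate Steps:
j(N, o) = 2*o
U(J) = 0
H(Q) = 2*Q*(-19 + Q) (H(Q) = (-19 + Q)*(2*Q) = 2*Q*(-19 + Q))
U(j(2, 0))/45885 + H(68)/(-2541) = 0/45885 + (2*68*(-19 + 68))/(-2541) = 0*(1/45885) + (2*68*49)*(-1/2541) = 0 + 6664*(-1/2541) = 0 - 952/363 = -952/363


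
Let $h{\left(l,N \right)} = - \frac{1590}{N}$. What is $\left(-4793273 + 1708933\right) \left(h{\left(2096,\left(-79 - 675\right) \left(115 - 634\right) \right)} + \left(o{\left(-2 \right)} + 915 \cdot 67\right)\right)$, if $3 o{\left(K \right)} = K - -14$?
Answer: $- \frac{12333146865584160}{65221} \approx -1.891 \cdot 10^{11}$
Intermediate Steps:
$o{\left(K \right)} = \frac{14}{3} + \frac{K}{3}$ ($o{\left(K \right)} = \frac{K - -14}{3} = \frac{K + 14}{3} = \frac{14 + K}{3} = \frac{14}{3} + \frac{K}{3}$)
$\left(-4793273 + 1708933\right) \left(h{\left(2096,\left(-79 - 675\right) \left(115 - 634\right) \right)} + \left(o{\left(-2 \right)} + 915 \cdot 67\right)\right) = \left(-4793273 + 1708933\right) \left(- \frac{1590}{\left(-79 - 675\right) \left(115 - 634\right)} + \left(\left(\frac{14}{3} + \frac{1}{3} \left(-2\right)\right) + 915 \cdot 67\right)\right) = - 3084340 \left(- \frac{1590}{\left(-754\right) \left(-519\right)} + \left(\left(\frac{14}{3} - \frac{2}{3}\right) + 61305\right)\right) = - 3084340 \left(- \frac{1590}{391326} + \left(4 + 61305\right)\right) = - 3084340 \left(\left(-1590\right) \frac{1}{391326} + 61309\right) = - 3084340 \left(- \frac{265}{65221} + 61309\right) = \left(-3084340\right) \frac{3998634024}{65221} = - \frac{12333146865584160}{65221}$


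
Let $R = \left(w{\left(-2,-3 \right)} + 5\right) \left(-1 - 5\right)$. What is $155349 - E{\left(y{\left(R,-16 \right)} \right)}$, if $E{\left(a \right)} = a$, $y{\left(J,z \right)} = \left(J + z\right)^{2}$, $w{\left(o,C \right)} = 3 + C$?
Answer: $153233$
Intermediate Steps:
$R = -30$ ($R = \left(\left(3 - 3\right) + 5\right) \left(-1 - 5\right) = \left(0 + 5\right) \left(-6\right) = 5 \left(-6\right) = -30$)
$155349 - E{\left(y{\left(R,-16 \right)} \right)} = 155349 - \left(-30 - 16\right)^{2} = 155349 - \left(-46\right)^{2} = 155349 - 2116 = 153233$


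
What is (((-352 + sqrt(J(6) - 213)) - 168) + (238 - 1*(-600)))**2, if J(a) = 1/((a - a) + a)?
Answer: (1908 + I*sqrt(7662))**2/36 ≈ 1.0091e+5 + 9278.5*I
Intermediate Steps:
J(a) = 1/a (J(a) = 1/(0 + a) = 1/a)
(((-352 + sqrt(J(6) - 213)) - 168) + (238 - 1*(-600)))**2 = (((-352 + sqrt(1/6 - 213)) - 168) + (238 - 1*(-600)))**2 = (((-352 + sqrt(1/6 - 213)) - 168) + (238 + 600))**2 = (((-352 + sqrt(-1277/6)) - 168) + 838)**2 = (((-352 + I*sqrt(7662)/6) - 168) + 838)**2 = ((-520 + I*sqrt(7662)/6) + 838)**2 = (318 + I*sqrt(7662)/6)**2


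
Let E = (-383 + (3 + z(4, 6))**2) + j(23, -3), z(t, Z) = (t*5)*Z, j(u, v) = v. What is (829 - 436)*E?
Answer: 5793999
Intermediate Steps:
z(t, Z) = 5*Z*t (z(t, Z) = (5*t)*Z = 5*Z*t)
E = 14743 (E = (-383 + (3 + 5*6*4)**2) - 3 = (-383 + (3 + 120)**2) - 3 = (-383 + 123**2) - 3 = (-383 + 15129) - 3 = 14746 - 3 = 14743)
(829 - 436)*E = (829 - 436)*14743 = 393*14743 = 5793999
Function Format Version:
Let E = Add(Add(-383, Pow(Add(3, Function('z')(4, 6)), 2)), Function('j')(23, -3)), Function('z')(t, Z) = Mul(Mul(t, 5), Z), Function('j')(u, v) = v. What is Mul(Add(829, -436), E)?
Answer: 5793999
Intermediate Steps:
Function('z')(t, Z) = Mul(5, Z, t) (Function('z')(t, Z) = Mul(Mul(5, t), Z) = Mul(5, Z, t))
E = 14743 (E = Add(Add(-383, Pow(Add(3, Mul(5, 6, 4)), 2)), -3) = Add(Add(-383, Pow(Add(3, 120), 2)), -3) = Add(Add(-383, Pow(123, 2)), -3) = Add(Add(-383, 15129), -3) = Add(14746, -3) = 14743)
Mul(Add(829, -436), E) = Mul(Add(829, -436), 14743) = Mul(393, 14743) = 5793999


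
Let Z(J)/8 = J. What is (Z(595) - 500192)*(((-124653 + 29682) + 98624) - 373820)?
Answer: 183392577144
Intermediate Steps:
Z(J) = 8*J
(Z(595) - 500192)*(((-124653 + 29682) + 98624) - 373820) = (8*595 - 500192)*(((-124653 + 29682) + 98624) - 373820) = (4760 - 500192)*((-94971 + 98624) - 373820) = -495432*(3653 - 373820) = -495432*(-370167) = 183392577144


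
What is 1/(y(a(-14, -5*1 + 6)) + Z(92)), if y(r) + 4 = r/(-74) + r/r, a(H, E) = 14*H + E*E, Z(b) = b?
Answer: 74/6781 ≈ 0.010913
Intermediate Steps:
a(H, E) = E² + 14*H (a(H, E) = 14*H + E² = E² + 14*H)
y(r) = -3 - r/74 (y(r) = -4 + (r/(-74) + r/r) = -4 + (r*(-1/74) + 1) = -4 + (-r/74 + 1) = -4 + (1 - r/74) = -3 - r/74)
1/(y(a(-14, -5*1 + 6)) + Z(92)) = 1/((-3 - ((-5*1 + 6)² + 14*(-14))/74) + 92) = 1/((-3 - ((-5 + 6)² - 196)/74) + 92) = 1/((-3 - (1² - 196)/74) + 92) = 1/((-3 - (1 - 196)/74) + 92) = 1/((-3 - 1/74*(-195)) + 92) = 1/((-3 + 195/74) + 92) = 1/(-27/74 + 92) = 1/(6781/74) = 74/6781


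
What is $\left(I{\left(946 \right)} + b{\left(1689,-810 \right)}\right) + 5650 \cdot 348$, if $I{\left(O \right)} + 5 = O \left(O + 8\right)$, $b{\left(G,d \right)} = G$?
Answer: $2870368$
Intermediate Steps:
$I{\left(O \right)} = -5 + O \left(8 + O\right)$ ($I{\left(O \right)} = -5 + O \left(O + 8\right) = -5 + O \left(8 + O\right)$)
$\left(I{\left(946 \right)} + b{\left(1689,-810 \right)}\right) + 5650 \cdot 348 = \left(\left(-5 + 946^{2} + 8 \cdot 946\right) + 1689\right) + 5650 \cdot 348 = \left(\left(-5 + 894916 + 7568\right) + 1689\right) + 1966200 = \left(902479 + 1689\right) + 1966200 = 904168 + 1966200 = 2870368$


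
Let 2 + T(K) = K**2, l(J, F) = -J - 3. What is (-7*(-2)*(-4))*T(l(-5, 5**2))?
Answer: -112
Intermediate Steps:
l(J, F) = -3 - J
T(K) = -2 + K**2
(-7*(-2)*(-4))*T(l(-5, 5**2)) = (-7*(-2)*(-4))*(-2 + (-3 - 1*(-5))**2) = (14*(-4))*(-2 + (-3 + 5)**2) = -56*(-2 + 2**2) = -56*(-2 + 4) = -56*2 = -112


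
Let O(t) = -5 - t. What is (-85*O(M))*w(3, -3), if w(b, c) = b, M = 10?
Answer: 3825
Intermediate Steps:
(-85*O(M))*w(3, -3) = -85*(-5 - 1*10)*3 = -85*(-5 - 10)*3 = -85*(-15)*3 = 1275*3 = 3825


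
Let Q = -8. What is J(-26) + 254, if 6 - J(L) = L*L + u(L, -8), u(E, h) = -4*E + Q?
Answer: -512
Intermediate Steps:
u(E, h) = -8 - 4*E (u(E, h) = -4*E - 8 = -8 - 4*E)
J(L) = 14 - L² + 4*L (J(L) = 6 - (L*L + (-8 - 4*L)) = 6 - (L² + (-8 - 4*L)) = 6 - (-8 + L² - 4*L) = 6 + (8 - L² + 4*L) = 14 - L² + 4*L)
J(-26) + 254 = (14 - 1*(-26)² + 4*(-26)) + 254 = (14 - 1*676 - 104) + 254 = (14 - 676 - 104) + 254 = -766 + 254 = -512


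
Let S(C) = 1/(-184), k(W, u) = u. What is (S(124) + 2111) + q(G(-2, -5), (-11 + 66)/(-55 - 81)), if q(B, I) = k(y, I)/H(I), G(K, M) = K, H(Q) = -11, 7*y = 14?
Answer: 3301653/1564 ≈ 2111.0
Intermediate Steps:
y = 2 (y = (⅐)*14 = 2)
S(C) = -1/184
q(B, I) = -I/11 (q(B, I) = I/(-11) = I*(-1/11) = -I/11)
(S(124) + 2111) + q(G(-2, -5), (-11 + 66)/(-55 - 81)) = (-1/184 + 2111) - (-11 + 66)/(11*(-55 - 81)) = 388423/184 - 5/(-136) = 388423/184 - 5*(-1)/136 = 388423/184 - 1/11*(-55/136) = 388423/184 + 5/136 = 3301653/1564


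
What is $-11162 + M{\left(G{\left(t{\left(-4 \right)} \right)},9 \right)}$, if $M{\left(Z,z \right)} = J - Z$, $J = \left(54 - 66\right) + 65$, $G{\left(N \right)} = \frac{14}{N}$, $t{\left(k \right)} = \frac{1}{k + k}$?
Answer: $-10997$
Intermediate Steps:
$t{\left(k \right)} = \frac{1}{2 k}$
$J = 53$ ($J = -12 + 65 = 53$)
$M{\left(Z,z \right)} = 53 - Z$
$-11162 + M{\left(G{\left(t{\left(-4 \right)} \right)},9 \right)} = -11162 - \left(-53 + \frac{14}{\frac{1}{2} \frac{1}{-4}}\right) = -11162 - \left(-53 + \frac{14}{\frac{1}{2} \left(- \frac{1}{4}\right)}\right) = -11162 - \left(-53 + \frac{14}{- \frac{1}{8}}\right) = -11162 - \left(-53 + 14 \left(-8\right)\right) = -11162 + \left(53 - -112\right) = -11162 + \left(53 + 112\right) = -11162 + 165 = -10997$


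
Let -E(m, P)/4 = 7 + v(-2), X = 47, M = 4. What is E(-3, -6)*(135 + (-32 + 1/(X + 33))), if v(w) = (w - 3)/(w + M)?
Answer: -74169/40 ≈ -1854.2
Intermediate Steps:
v(w) = (-3 + w)/(4 + w) (v(w) = (w - 3)/(w + 4) = (-3 + w)/(4 + w))
E(m, P) = -18 (E(m, P) = -4*(7 + (-3 - 2)/(4 - 2)) = -4*(7 - 5/2) = -4*9/2 = -18)
E(-3, -6)*(135 + (-32 + 1/(X + 33))) = -18*(135 + (-32 + 1/(47 + 33))) = -18*(135 + (-32 + 1/80)) = -18*(135 - 2559/80) = -18*8241/80 = -74169/40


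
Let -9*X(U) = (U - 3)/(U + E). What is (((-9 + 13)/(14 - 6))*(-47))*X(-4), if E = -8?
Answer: 329/216 ≈ 1.5231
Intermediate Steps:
X(U) = -(-3 + U)/(9*(-8 + U)) (X(U) = -(U - 3)/(9*(U - 8)) = -(-3 + U)/(9*(-8 + U)))
(((-9 + 13)/(14 - 6))*(-47))*X(-4) = (((-9 + 13)/(14 - 6))*(-47))*((3 - 1*(-4))/(9*(-8 - 4))) = ((4/8)*(-47))*((1/9)*(3 + 4)/(-12)) = ((4*(1/8))*(-47))*((1/9)*(-1/12)*7) = ((1/2)*(-47))*(-7/108) = -47/2*(-7/108) = 329/216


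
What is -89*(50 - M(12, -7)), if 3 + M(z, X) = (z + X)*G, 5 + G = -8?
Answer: -10502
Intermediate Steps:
G = -13 (G = -5 - 8 = -13)
M(z, X) = -3 - 13*X - 13*z (M(z, X) = -3 + (z + X)*(-13) = -3 + (X + z)*(-13) = -3 + (-13*X - 13*z) = -3 - 13*X - 13*z)
-89*(50 - M(12, -7)) = -89*(50 - (-3 - 13*(-7) - 13*12)) = -89*(50 - (-3 + 91 - 156)) = -89*(50 - 1*(-68)) = -89*(50 + 68) = -89*118 = -10502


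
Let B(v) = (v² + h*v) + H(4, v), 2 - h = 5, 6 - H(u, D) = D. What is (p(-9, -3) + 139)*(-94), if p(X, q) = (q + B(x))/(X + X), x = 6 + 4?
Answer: -12737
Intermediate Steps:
H(u, D) = 6 - D
h = -3 (h = 2 - 1*5 = 2 - 5 = -3)
x = 10
B(v) = 6 + v² - 4*v (B(v) = (v² - 3*v) + (6 - v) = 6 + v² - 4*v)
p(X, q) = (66 + q)/(2*X) (p(X, q) = (q + (6 + 10² - 4*10))/(X + X) = (q + (6 + 100 - 40))/((2*X)) = (q + 66)*(1/(2*X)) = (66 + q)*(1/(2*X)) = (66 + q)/(2*X))
(p(-9, -3) + 139)*(-94) = ((½)*(66 - 3)/(-9) + 139)*(-94) = ((½)*(-⅑)*63 + 139)*(-94) = (-7/2 + 139)*(-94) = (271/2)*(-94) = -12737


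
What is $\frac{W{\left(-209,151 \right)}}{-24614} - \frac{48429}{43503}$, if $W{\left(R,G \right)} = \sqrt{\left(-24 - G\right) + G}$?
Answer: $- \frac{16143}{14501} - \frac{i \sqrt{6}}{12307} \approx -1.1132 - 0.00019903 i$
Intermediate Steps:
$W{\left(R,G \right)} = 2 i \sqrt{6}$ ($W{\left(R,G \right)} = \sqrt{-24} = 2 i \sqrt{6}$)
$\frac{W{\left(-209,151 \right)}}{-24614} - \frac{48429}{43503} = \frac{2 i \sqrt{6}}{-24614} - \frac{48429}{43503} = 2 i \sqrt{6} \left(- \frac{1}{24614}\right) - \frac{16143}{14501} = - \frac{i \sqrt{6}}{12307} - \frac{16143}{14501} = - \frac{16143}{14501} - \frac{i \sqrt{6}}{12307}$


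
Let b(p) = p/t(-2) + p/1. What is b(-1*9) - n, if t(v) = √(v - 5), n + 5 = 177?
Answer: -181 + 9*I*√7/7 ≈ -181.0 + 3.4017*I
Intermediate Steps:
n = 172 (n = -5 + 177 = 172)
t(v) = √(-5 + v)
b(p) = p - I*p*√7/7 (b(p) = p/(√(-5 - 2)) + p/1 = p/(√(-7)) + p*1 = p/((I*√7)) + p = p*(-I*√7/7) + p = -I*p*√7/7 + p = p - I*p*√7/7)
b(-1*9) - n = (-1*9)*(7 - I*√7)/7 - 1*172 = (⅐)*(-9)*(7 - I*√7) - 172 = (-9 + 9*I*√7/7) - 172 = -181 + 9*I*√7/7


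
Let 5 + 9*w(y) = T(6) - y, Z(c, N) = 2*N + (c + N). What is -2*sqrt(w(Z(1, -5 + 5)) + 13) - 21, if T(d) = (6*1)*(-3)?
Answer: -21 - 2*sqrt(93)/3 ≈ -27.429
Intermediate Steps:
T(d) = -18 (T(d) = 6*(-3) = -18)
Z(c, N) = c + 3*N (Z(c, N) = 2*N + (N + c) = c + 3*N)
w(y) = -23/9 - y/9 (w(y) = -5/9 + (-18 - y)/9 = -5/9 + (-2 - y/9) = -23/9 - y/9)
-2*sqrt(w(Z(1, -5 + 5)) + 13) - 21 = -2*sqrt((-23/9 - (1 + 3*(-5 + 5))/9) + 13) - 21 = -2*sqrt((-23/9 - (1 + 3*0)/9) + 13) - 21 = -2*sqrt((-23/9 - (1 + 0)/9) + 13) - 21 = -2*sqrt((-23/9 - 1/9*1) + 13) - 21 = -2*sqrt((-23/9 - 1/9) + 13) - 21 = -2*sqrt(-8/3 + 13) - 21 = -2*sqrt(93)/3 - 21 = -21 - 2*sqrt(93)/3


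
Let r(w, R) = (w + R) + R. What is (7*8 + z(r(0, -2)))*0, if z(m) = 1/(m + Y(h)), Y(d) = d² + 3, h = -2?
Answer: 0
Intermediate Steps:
r(w, R) = w + 2*R (r(w, R) = (R + w) + R = w + 2*R)
Y(d) = 3 + d²
z(m) = 1/(7 + m) (z(m) = 1/(m + (3 + (-2)²)) = 1/(m + (3 + 4)) = 1/(m + 7) = 1/(7 + m))
(7*8 + z(r(0, -2)))*0 = (7*8 + 1/(7 + (0 + 2*(-2))))*0 = (56 + 1/(7 + (0 - 4)))*0 = (56 + 1/(7 - 4))*0 = (56 + 1/3)*0 = (56 + ⅓)*0 = (169/3)*0 = 0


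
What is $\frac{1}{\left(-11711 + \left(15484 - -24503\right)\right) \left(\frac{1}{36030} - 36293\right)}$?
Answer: $- \frac{18015}{18487368922882} \approx -9.7445 \cdot 10^{-10}$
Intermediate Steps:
$\frac{1}{\left(-11711 + \left(15484 - -24503\right)\right) \left(\frac{1}{36030} - 36293\right)} = \frac{1}{\left(-11711 + \left(15484 + 24503\right)\right) \left(\frac{1}{36030} - 36293\right)} = \frac{1}{\left(-11711 + 39987\right) \left(- \frac{1307636789}{36030}\right)} = \frac{1}{28276 \left(- \frac{1307636789}{36030}\right)} = \frac{1}{- \frac{18487368922882}{18015}} = - \frac{18015}{18487368922882}$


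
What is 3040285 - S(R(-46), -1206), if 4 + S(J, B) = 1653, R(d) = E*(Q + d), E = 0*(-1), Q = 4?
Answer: 3038636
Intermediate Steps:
E = 0
R(d) = 0 (R(d) = 0*(4 + d) = 0)
S(J, B) = 1649 (S(J, B) = -4 + 1653 = 1649)
3040285 - S(R(-46), -1206) = 3040285 - 1*1649 = 3040285 - 1649 = 3038636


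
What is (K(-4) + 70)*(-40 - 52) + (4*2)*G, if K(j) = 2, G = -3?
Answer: -6648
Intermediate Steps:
(K(-4) + 70)*(-40 - 52) + (4*2)*G = (2 + 70)*(-40 - 52) + (4*2)*(-3) = 72*(-92) + 8*(-3) = -6624 - 24 = -6648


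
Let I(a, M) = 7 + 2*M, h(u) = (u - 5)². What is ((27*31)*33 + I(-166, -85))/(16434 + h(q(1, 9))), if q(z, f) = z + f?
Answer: 27458/16459 ≈ 1.6683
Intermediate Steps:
q(z, f) = f + z
h(u) = (-5 + u)²
((27*31)*33 + I(-166, -85))/(16434 + h(q(1, 9))) = ((27*31)*33 + (7 + 2*(-85)))/(16434 + (-5 + (9 + 1))²) = (837*33 + (7 - 170))/(16434 + (-5 + 10)²) = (27621 - 163)/(16434 + 5²) = 27458/(16434 + 25) = 27458/16459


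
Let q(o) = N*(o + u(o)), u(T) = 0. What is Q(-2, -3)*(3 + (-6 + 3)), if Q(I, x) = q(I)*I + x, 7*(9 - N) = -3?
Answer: 0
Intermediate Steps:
N = 66/7 (N = 9 - 1/7*(-3) = 9 + 3/7 = 66/7 ≈ 9.4286)
q(o) = 66*o/7 (q(o) = 66*(o + 0)/7 = 66*o/7)
Q(I, x) = x + 66*I**2/7 (Q(I, x) = (66*I/7)*I + x = 66*I**2/7 + x = x + 66*I**2/7)
Q(-2, -3)*(3 + (-6 + 3)) = (-3 + (66/7)*(-2)**2)*(3 + (-6 + 3)) = (-3 + (66/7)*4)*(3 - 3) = (-3 + 264/7)*0 = (243/7)*0 = 0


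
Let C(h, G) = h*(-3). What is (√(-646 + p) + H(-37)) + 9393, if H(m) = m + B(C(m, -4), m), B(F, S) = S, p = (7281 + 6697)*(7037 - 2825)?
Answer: 9319 + √58874690 ≈ 16992.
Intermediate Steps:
p = 58875336 (p = 13978*4212 = 58875336)
C(h, G) = -3*h
H(m) = 2*m (H(m) = m + m = 2*m)
(√(-646 + p) + H(-37)) + 9393 = (√(-646 + 58875336) + 2*(-37)) + 9393 = (√58874690 - 74) + 9393 = (-74 + √58874690) + 9393 = 9319 + √58874690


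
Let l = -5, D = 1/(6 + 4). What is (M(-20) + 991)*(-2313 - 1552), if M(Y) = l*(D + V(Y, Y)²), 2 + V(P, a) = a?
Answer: 11050035/2 ≈ 5.5250e+6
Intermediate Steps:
D = ⅒ (D = 1/10 = ⅒ ≈ 0.10000)
V(P, a) = -2 + a
M(Y) = -½ - 5*(-2 + Y)² (M(Y) = -5*(⅒ + (-2 + Y)²) = -½ - 5*(-2 + Y)²)
(M(-20) + 991)*(-2313 - 1552) = ((-½ - 5*(-2 - 20)²) + 991)*(-2313 - 1552) = ((-½ - 5*(-22)²) + 991)*(-3865) = ((-½ - 5*484) + 991)*(-3865) = ((-½ - 2420) + 991)*(-3865) = (-4841/2 + 991)*(-3865) = -2859/2*(-3865) = 11050035/2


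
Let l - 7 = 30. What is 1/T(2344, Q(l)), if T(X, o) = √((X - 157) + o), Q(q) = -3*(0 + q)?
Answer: √519/1038 ≈ 0.021948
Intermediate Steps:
l = 37 (l = 7 + 30 = 37)
Q(q) = -3*q
T(X, o) = √(-157 + X + o) (T(X, o) = √((-157 + X) + o) = √(-157 + X + o))
1/T(2344, Q(l)) = 1/(√(-157 + 2344 - 3*37)) = 1/(√(-157 + 2344 - 111)) = 1/(√2076) = 1/(2*√519) = √519/1038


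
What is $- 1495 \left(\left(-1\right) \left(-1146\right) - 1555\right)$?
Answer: $611455$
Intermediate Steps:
$- 1495 \left(\left(-1\right) \left(-1146\right) - 1555\right) = - 1495 \left(1146 - 1555\right) = \left(-1495\right) \left(-409\right) = 611455$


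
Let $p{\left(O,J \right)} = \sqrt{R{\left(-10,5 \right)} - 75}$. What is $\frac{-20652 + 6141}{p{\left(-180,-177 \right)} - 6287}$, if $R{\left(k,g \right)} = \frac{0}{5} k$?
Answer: $\frac{91230657}{39526444} + \frac{72555 i \sqrt{3}}{39526444} \approx 2.3081 + 0.0031794 i$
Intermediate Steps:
$R{\left(k,g \right)} = 0$ ($R{\left(k,g \right)} = 0 \cdot \frac{1}{5} k = 0 k = 0$)
$p{\left(O,J \right)} = 5 i \sqrt{3}$ ($p{\left(O,J \right)} = \sqrt{0 - 75} = \sqrt{-75} = 5 i \sqrt{3}$)
$\frac{-20652 + 6141}{p{\left(-180,-177 \right)} - 6287} = \frac{-20652 + 6141}{5 i \sqrt{3} - 6287} = - \frac{14511}{-6287 + 5 i \sqrt{3}}$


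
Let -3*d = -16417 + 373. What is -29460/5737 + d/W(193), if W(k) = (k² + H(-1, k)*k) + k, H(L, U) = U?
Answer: -2169715384/428502267 ≈ -5.0635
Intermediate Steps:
d = 5348 (d = -(-16417 + 373)/3 = -⅓*(-16044) = 5348)
W(k) = k + 2*k² (W(k) = (k² + k*k) + k = (k² + k²) + k = 2*k² + k = k + 2*k²)
-29460/5737 + d/W(193) = -29460/5737 + 5348/((193*(1 + 2*193))) = -29460*1/5737 + 5348/((193*(1 + 386))) = -29460/5737 + 5348/((193*387)) = -29460/5737 + 5348/74691 = -2169715384/428502267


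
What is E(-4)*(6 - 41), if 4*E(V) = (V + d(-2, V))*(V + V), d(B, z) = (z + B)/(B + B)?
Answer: -175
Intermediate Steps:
d(B, z) = (B + z)/(2*B) (d(B, z) = (B + z)/((2*B)) = (B + z)*(1/(2*B)) = (B + z)/(2*B))
E(V) = V*(1/2 + 3*V/4)/2 (E(V) = ((V + (1/2)*(-2 + V)/(-2))*(V + V))/4 = ((V + (1/2)*(-1/2)*(-2 + V))*(2*V))/4 = ((V + (1/2 - V/4))*(2*V))/4 = ((1/2 + 3*V/4)*(2*V))/4 = (2*V*(1/2 + 3*V/4))/4 = V*(1/2 + 3*V/4)/2)
E(-4)*(6 - 41) = ((1/8)*(-4)*(2 + 3*(-4)))*(6 - 41) = ((1/8)*(-4)*(2 - 12))*(-35) = ((1/8)*(-4)*(-10))*(-35) = 5*(-35) = -175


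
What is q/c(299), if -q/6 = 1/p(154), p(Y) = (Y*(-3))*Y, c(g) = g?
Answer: 1/3545542 ≈ 2.8204e-7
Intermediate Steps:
p(Y) = -3*Y**2 (p(Y) = (-3*Y)*Y = -3*Y**2)
q = 1/11858 (q = -6/((-3*154**2)) = -6/((-3*23716)) = -6/(-71148) = -6*(-1/71148) = 1/11858 ≈ 8.4331e-5)
q/c(299) = (1/11858)/299 = (1/11858)*(1/299) = 1/3545542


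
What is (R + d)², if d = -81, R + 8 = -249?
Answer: 114244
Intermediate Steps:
R = -257 (R = -8 - 249 = -257)
(R + d)² = (-257 - 81)² = (-338)² = 114244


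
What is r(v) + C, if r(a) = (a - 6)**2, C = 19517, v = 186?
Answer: 51917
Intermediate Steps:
r(a) = (-6 + a)**2
r(v) + C = (-6 + 186)**2 + 19517 = 180**2 + 19517 = 32400 + 19517 = 51917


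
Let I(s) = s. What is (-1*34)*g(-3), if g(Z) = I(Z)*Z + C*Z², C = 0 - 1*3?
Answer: 612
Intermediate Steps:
C = -3 (C = 0 - 3 = -3)
g(Z) = -2*Z² (g(Z) = Z*Z - 3*Z² = Z² - 3*Z² = -2*Z²)
(-1*34)*g(-3) = (-1*34)*(-2*(-3)²) = -(-68)*9 = -34*(-18) = 612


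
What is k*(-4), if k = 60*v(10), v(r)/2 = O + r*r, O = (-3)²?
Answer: -52320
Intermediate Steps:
O = 9
v(r) = 18 + 2*r² (v(r) = 2*(9 + r*r) = 2*(9 + r²) = 18 + 2*r²)
k = 13080 (k = 60*(18 + 2*10²) = 60*(18 + 2*100) = 60*(18 + 200) = 60*218 = 13080)
k*(-4) = 13080*(-4) = -52320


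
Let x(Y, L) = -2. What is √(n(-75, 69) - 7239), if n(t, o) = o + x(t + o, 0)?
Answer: 2*I*√1793 ≈ 84.688*I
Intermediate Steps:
n(t, o) = -2 + o (n(t, o) = o - 2 = -2 + o)
√(n(-75, 69) - 7239) = √((-2 + 69) - 7239) = √(67 - 7239) = √(-7172) = 2*I*√1793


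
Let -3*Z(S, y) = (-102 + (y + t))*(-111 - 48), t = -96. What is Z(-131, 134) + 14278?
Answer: 10886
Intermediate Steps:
Z(S, y) = -10494 + 53*y (Z(S, y) = -(-102 + (y - 96))*(-111 - 48)/3 = -(-102 + (-96 + y))*(-159)/3 = -(-198 + y)*(-159)/3 = -(31482 - 159*y)/3 = -10494 + 53*y)
Z(-131, 134) + 14278 = (-10494 + 53*134) + 14278 = (-10494 + 7102) + 14278 = -3392 + 14278 = 10886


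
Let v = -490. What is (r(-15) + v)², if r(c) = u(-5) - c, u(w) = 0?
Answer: 225625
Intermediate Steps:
r(c) = -c (r(c) = 0 - c = -c)
(r(-15) + v)² = (-1*(-15) - 490)² = (15 - 490)² = (-475)² = 225625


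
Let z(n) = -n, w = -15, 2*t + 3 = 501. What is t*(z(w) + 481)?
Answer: 123504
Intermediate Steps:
t = 249 (t = -3/2 + (½)*501 = -3/2 + 501/2 = 249)
t*(z(w) + 481) = 249*(-1*(-15) + 481) = 249*(15 + 481) = 249*496 = 123504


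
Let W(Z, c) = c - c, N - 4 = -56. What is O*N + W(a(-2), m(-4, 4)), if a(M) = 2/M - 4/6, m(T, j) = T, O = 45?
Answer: -2340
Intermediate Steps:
N = -52 (N = 4 - 56 = -52)
a(M) = -⅔ + 2/M (a(M) = 2/M - 4*⅙ = 2/M - ⅔ = -⅔ + 2/M)
W(Z, c) = 0
O*N + W(a(-2), m(-4, 4)) = 45*(-52) + 0 = -2340 + 0 = -2340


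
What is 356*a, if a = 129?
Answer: 45924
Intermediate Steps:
356*a = 356*129 = 45924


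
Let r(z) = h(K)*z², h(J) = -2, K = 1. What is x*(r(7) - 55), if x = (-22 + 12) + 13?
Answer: -459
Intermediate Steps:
r(z) = -2*z²
x = 3 (x = -10 + 13 = 3)
x*(r(7) - 55) = 3*(-2*7² - 55) = 3*(-2*49 - 55) = 3*(-98 - 55) = 3*(-153) = -459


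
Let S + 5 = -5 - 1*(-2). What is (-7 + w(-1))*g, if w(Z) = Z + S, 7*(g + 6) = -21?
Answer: 144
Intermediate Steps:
g = -9 (g = -6 + (⅐)*(-21) = -6 - 3 = -9)
S = -8 (S = -5 + (-5 - 1*(-2)) = -5 + (-5 + 2) = -5 - 3 = -8)
w(Z) = -8 + Z (w(Z) = Z - 8 = -8 + Z)
(-7 + w(-1))*g = (-7 + (-8 - 1))*(-9) = (-7 - 9)*(-9) = -16*(-9) = 144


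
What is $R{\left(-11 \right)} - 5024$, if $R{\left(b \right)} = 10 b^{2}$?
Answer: $-3814$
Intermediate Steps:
$R{\left(-11 \right)} - 5024 = 10 \left(-11\right)^{2} - 5024 = 10 \cdot 121 - 5024 = 1210 - 5024 = -3814$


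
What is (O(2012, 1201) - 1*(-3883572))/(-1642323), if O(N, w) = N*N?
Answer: -7931716/1642323 ≈ -4.8296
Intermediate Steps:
O(N, w) = N²
(O(2012, 1201) - 1*(-3883572))/(-1642323) = (2012² - 1*(-3883572))/(-1642323) = (4048144 + 3883572)*(-1/1642323) = 7931716*(-1/1642323) = -7931716/1642323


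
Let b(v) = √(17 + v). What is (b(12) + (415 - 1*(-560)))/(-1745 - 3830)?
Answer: -39/223 - √29/5575 ≈ -0.17585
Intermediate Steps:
(b(12) + (415 - 1*(-560)))/(-1745 - 3830) = (√(17 + 12) + (415 - 1*(-560)))/(-1745 - 3830) = (√29 + (415 + 560))/(-5575) = (√29 + 975)*(-1/5575) = (975 + √29)*(-1/5575) = -39/223 - √29/5575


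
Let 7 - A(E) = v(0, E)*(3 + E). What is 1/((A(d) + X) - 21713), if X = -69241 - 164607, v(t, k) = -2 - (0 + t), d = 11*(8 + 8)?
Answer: -1/255196 ≈ -3.9186e-6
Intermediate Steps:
d = 176 (d = 11*16 = 176)
v(t, k) = -2 - t
X = -233848
A(E) = 13 + 2*E (A(E) = 7 - (-2 - 1*0)*(3 + E) = 7 - (-2 + 0)*(3 + E) = 7 - (-2)*(3 + E) = 7 - (-6 - 2*E) = 7 + (6 + 2*E) = 13 + 2*E)
1/((A(d) + X) - 21713) = 1/(((13 + 2*176) - 233848) - 21713) = 1/(((13 + 352) - 233848) - 21713) = 1/((365 - 233848) - 21713) = 1/(-233483 - 21713) = 1/(-255196) = -1/255196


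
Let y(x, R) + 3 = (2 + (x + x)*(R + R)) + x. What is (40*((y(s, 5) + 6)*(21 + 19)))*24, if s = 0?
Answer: 192000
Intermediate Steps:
y(x, R) = -1 + x + 4*R*x (y(x, R) = -3 + ((2 + (x + x)*(R + R)) + x) = -3 + ((2 + (2*x)*(2*R)) + x) = -3 + ((2 + 4*R*x) + x) = -3 + (2 + x + 4*R*x) = -1 + x + 4*R*x)
(40*((y(s, 5) + 6)*(21 + 19)))*24 = (40*(((-1 + 0 + 4*5*0) + 6)*(21 + 19)))*24 = (40*(((-1 + 0 + 0) + 6)*40))*24 = (40*((-1 + 6)*40))*24 = (40*(5*40))*24 = (40*200)*24 = 8000*24 = 192000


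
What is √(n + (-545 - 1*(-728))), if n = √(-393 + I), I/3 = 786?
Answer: √(183 + √1965) ≈ 15.077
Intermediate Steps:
I = 2358 (I = 3*786 = 2358)
n = √1965 (n = √(-393 + 2358) = √1965 ≈ 44.328)
√(n + (-545 - 1*(-728))) = √(√1965 + (-545 - 1*(-728))) = √(√1965 + (-545 + 728)) = √(√1965 + 183) = √(183 + √1965)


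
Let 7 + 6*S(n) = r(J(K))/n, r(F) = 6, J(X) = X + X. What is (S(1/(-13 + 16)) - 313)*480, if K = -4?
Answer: -149360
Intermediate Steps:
J(X) = 2*X
S(n) = -7/6 + 1/n (S(n) = -7/6 + (6/n)/6 = -7/6 + 1/n)
(S(1/(-13 + 16)) - 313)*480 = ((-7/6 + 1/(1/(-13 + 16))) - 313)*480 = ((-7/6 + 1/(1/3)) - 313)*480 = ((-7/6 + 1/(⅓)) - 313)*480 = ((-7/6 + 3) - 313)*480 = (11/6 - 313)*480 = -1867/6*480 = -149360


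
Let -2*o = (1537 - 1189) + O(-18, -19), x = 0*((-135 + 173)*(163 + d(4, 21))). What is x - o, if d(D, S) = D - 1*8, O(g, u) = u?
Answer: 329/2 ≈ 164.50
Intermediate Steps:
d(D, S) = -8 + D (d(D, S) = D - 8 = -8 + D)
x = 0 (x = 0*((-135 + 173)*(163 + (-8 + 4))) = 0*(38*(163 - 4)) = 0*(38*159) = 0*6042 = 0)
o = -329/2 (o = -((1537 - 1189) - 19)/2 = -(348 - 19)/2 = -1/2*329 = -329/2 ≈ -164.50)
x - o = 0 - 1*(-329/2) = 0 + 329/2 = 329/2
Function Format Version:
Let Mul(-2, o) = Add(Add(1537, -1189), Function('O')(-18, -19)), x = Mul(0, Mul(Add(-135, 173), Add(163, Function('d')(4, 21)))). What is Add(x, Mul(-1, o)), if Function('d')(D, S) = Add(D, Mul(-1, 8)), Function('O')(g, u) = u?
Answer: Rational(329, 2) ≈ 164.50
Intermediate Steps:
Function('d')(D, S) = Add(-8, D) (Function('d')(D, S) = Add(D, -8) = Add(-8, D))
x = 0 (x = Mul(0, Mul(Add(-135, 173), Add(163, Add(-8, 4)))) = Mul(0, Mul(38, Add(163, -4))) = Mul(0, Mul(38, 159)) = Mul(0, 6042) = 0)
o = Rational(-329, 2) (o = Mul(Rational(-1, 2), Add(Add(1537, -1189), -19)) = Mul(Rational(-1, 2), Add(348, -19)) = Mul(Rational(-1, 2), 329) = Rational(-329, 2) ≈ -164.50)
Add(x, Mul(-1, o)) = Add(0, Mul(-1, Rational(-329, 2))) = Add(0, Rational(329, 2)) = Rational(329, 2)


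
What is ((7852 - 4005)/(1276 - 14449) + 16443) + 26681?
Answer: 568068605/13173 ≈ 43124.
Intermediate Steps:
((7852 - 4005)/(1276 - 14449) + 16443) + 26681 = (3847/(-13173) + 16443) + 26681 = (3847*(-1/13173) + 16443) + 26681 = (-3847/13173 + 16443) + 26681 = 216599792/13173 + 26681 = 568068605/13173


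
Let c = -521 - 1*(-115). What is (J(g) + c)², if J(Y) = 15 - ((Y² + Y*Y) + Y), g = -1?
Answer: 153664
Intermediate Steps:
J(Y) = 15 - Y - 2*Y² (J(Y) = 15 - ((Y² + Y²) + Y) = 15 - (2*Y² + Y) = 15 - (Y + 2*Y²) = 15 + (-Y - 2*Y²) = 15 - Y - 2*Y²)
c = -406 (c = -521 + 115 = -406)
(J(g) + c)² = ((15 - 1*(-1) - 2*(-1)²) - 406)² = ((15 + 1 - 2*1) - 406)² = ((15 + 1 - 2) - 406)² = (14 - 406)² = (-392)² = 153664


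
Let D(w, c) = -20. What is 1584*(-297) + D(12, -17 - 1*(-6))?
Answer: -470468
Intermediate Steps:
1584*(-297) + D(12, -17 - 1*(-6)) = 1584*(-297) - 20 = -470448 - 20 = -470468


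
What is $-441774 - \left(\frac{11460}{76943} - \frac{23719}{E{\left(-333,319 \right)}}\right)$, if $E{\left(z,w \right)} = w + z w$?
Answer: $- \frac{3599966017855553}{8148879244} \approx -4.4177 \cdot 10^{5}$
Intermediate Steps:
$E{\left(z,w \right)} = w + w z$
$-441774 - \left(\frac{11460}{76943} - \frac{23719}{E{\left(-333,319 \right)}}\right) = -441774 - \left(\frac{11460}{76943} - \frac{23719}{319 \left(1 - 333\right)}\right) = -441774 - \left(11460 \cdot \frac{1}{76943} - \frac{23719}{319 \left(-332\right)}\right) = -441774 - \left(\frac{11460}{76943} - \frac{23719}{-105908}\right) = -441774 - \left(\frac{11460}{76943} - - \frac{23719}{105908}\right) = -441774 - \left(\frac{11460}{76943} + \frac{23719}{105908}\right) = -441774 - \frac{3038716697}{8148879244} = - \frac{3599966017855553}{8148879244}$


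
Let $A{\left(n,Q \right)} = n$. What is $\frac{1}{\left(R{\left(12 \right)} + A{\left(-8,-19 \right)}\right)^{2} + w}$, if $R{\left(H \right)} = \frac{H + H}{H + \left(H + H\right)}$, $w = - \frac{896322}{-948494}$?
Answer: $\frac{4268223}{233568997} \approx 0.018274$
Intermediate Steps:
$w = \frac{448161}{474247}$ ($w = \left(-896322\right) \left(- \frac{1}{948494}\right) = \frac{448161}{474247} \approx 0.94499$)
$R{\left(H \right)} = \frac{2}{3}$ ($R{\left(H \right)} = \frac{2 H}{H + 2 H} = \frac{2 H}{3 H} = 2 H \frac{1}{3 H} = \frac{2}{3}$)
$\frac{1}{\left(R{\left(12 \right)} + A{\left(-8,-19 \right)}\right)^{2} + w} = \frac{1}{\left(\frac{2}{3} - 8\right)^{2} + \frac{448161}{474247}} = \frac{1}{\left(- \frac{22}{3}\right)^{2} + \frac{448161}{474247}} = \frac{1}{\frac{484}{9} + \frac{448161}{474247}} = \frac{1}{\frac{233568997}{4268223}} = \frac{4268223}{233568997}$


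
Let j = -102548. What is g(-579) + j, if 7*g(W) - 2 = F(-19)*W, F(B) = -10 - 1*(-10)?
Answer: -717834/7 ≈ -1.0255e+5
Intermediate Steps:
F(B) = 0 (F(B) = -10 + 10 = 0)
g(W) = 2/7 (g(W) = 2/7 + (0*W)/7 = 2/7 + (1/7)*0 = 2/7 + 0 = 2/7)
g(-579) + j = 2/7 - 102548 = -717834/7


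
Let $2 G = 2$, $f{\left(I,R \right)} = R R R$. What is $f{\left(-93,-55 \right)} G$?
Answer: $-166375$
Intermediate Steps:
$f{\left(I,R \right)} = R^{3}$ ($f{\left(I,R \right)} = R^{2} R = R^{3}$)
$G = 1$ ($G = \frac{1}{2} \cdot 2 = 1$)
$f{\left(-93,-55 \right)} G = \left(-55\right)^{3} \cdot 1 = \left(-166375\right) 1 = -166375$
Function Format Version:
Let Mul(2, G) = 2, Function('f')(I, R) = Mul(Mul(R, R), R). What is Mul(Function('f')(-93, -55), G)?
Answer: -166375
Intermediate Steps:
Function('f')(I, R) = Pow(R, 3) (Function('f')(I, R) = Mul(Pow(R, 2), R) = Pow(R, 3))
G = 1 (G = Mul(Rational(1, 2), 2) = 1)
Mul(Function('f')(-93, -55), G) = Mul(Pow(-55, 3), 1) = Mul(-166375, 1) = -166375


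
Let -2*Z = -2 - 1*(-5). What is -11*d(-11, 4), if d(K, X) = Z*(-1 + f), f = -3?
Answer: -66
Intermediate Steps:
Z = -3/2 (Z = -(-2 - 1*(-5))/2 = -(-2 + 5)/2 = -½*3 = -3/2 ≈ -1.5000)
d(K, X) = 6 (d(K, X) = -3*(-1 - 3)/2 = -3/2*(-4) = 6)
-11*d(-11, 4) = -11*6 = -66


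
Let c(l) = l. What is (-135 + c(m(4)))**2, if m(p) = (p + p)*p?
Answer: 10609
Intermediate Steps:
m(p) = 2*p**2 (m(p) = (2*p)*p = 2*p**2)
(-135 + c(m(4)))**2 = (-135 + 2*4**2)**2 = (-135 + 2*16)**2 = (-135 + 32)**2 = (-103)**2 = 10609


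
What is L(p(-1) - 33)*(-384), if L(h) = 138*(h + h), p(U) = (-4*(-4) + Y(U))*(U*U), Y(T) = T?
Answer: 1907712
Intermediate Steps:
p(U) = U²*(16 + U) (p(U) = (-4*(-4) + U)*(U*U) = (16 + U)*U² = U²*(16 + U))
L(h) = 276*h (L(h) = 138*(2*h) = 276*h)
L(p(-1) - 33)*(-384) = (276*((-1)²*(16 - 1) - 33))*(-384) = (276*(1*15 - 33))*(-384) = (276*(15 - 33))*(-384) = (276*(-18))*(-384) = -4968*(-384) = 1907712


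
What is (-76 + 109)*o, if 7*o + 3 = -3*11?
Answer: -1188/7 ≈ -169.71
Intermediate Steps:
o = -36/7 (o = -3/7 + (-3*11)/7 = -3/7 + (⅐)*(-33) = -3/7 - 33/7 = -36/7 ≈ -5.1429)
(-76 + 109)*o = (-76 + 109)*(-36/7) = 33*(-36/7) = -1188/7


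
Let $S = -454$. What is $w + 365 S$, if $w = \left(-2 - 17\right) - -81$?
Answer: $-165648$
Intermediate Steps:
$w = 62$ ($w = \left(-2 - 17\right) + 81 = -19 + 81 = 62$)
$w + 365 S = 62 + 365 \left(-454\right) = 62 - 165710 = -165648$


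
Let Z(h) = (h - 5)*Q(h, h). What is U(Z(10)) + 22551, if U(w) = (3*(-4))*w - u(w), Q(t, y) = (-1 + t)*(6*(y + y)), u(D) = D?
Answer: -47649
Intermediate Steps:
Q(t, y) = 12*y*(-1 + t) (Q(t, y) = (-1 + t)*(6*(2*y)) = (-1 + t)*(12*y) = 12*y*(-1 + t))
Z(h) = 12*h*(-1 + h)*(-5 + h) (Z(h) = (h - 5)*(12*h*(-1 + h)) = (-5 + h)*(12*h*(-1 + h)) = 12*h*(-1 + h)*(-5 + h))
U(w) = -13*w (U(w) = (3*(-4))*w - w = -12*w - w = -13*w)
U(Z(10)) + 22551 = -156*10*(-1 + 10)*(-5 + 10) + 22551 = -156*10*9*5 + 22551 = -13*5400 + 22551 = -70200 + 22551 = -47649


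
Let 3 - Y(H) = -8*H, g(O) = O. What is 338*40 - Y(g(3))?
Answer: 13493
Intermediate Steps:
Y(H) = 3 + 8*H (Y(H) = 3 - (-8)*H = 3 + 8*H)
338*40 - Y(g(3)) = 338*40 - (3 + 8*3) = 13520 - (3 + 24) = 13520 - 1*27 = 13520 - 27 = 13493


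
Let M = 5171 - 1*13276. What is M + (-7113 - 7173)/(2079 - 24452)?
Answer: -181318879/22373 ≈ -8104.4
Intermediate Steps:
M = -8105 (M = 5171 - 13276 = -8105)
M + (-7113 - 7173)/(2079 - 24452) = -8105 + (-7113 - 7173)/(2079 - 24452) = -8105 - 14286/(-22373) = -8105 - 14286*(-1/22373) = -8105 + 14286/22373 = -181318879/22373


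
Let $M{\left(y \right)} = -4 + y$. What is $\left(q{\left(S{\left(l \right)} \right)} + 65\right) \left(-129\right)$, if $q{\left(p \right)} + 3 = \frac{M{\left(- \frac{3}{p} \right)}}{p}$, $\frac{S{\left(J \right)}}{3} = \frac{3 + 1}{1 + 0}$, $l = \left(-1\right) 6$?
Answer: $- \frac{127237}{16} \approx -7952.3$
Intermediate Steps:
$l = -6$
$S{\left(J \right)} = 12$ ($S{\left(J \right)} = 3 \frac{3 + 1}{1 + 0} = 3 \cdot \frac{4}{1} = 3 \cdot 4 \cdot 1 = 3 \cdot 4 = 12$)
$q{\left(p \right)} = -3 + \frac{-4 - \frac{3}{p}}{p}$
$\left(q{\left(S{\left(l \right)} \right)} + 65\right) \left(-129\right) = \left(\left(-3 - \frac{4}{12} - \frac{3}{144}\right) + 65\right) \left(-129\right) = \left(\left(-3 - \frac{1}{3} - \frac{1}{48}\right) + 65\right) \left(-129\right) = \left(- \frac{161}{48} + 65\right) \left(-129\right) = \frac{2959}{48} \left(-129\right) = - \frac{127237}{16}$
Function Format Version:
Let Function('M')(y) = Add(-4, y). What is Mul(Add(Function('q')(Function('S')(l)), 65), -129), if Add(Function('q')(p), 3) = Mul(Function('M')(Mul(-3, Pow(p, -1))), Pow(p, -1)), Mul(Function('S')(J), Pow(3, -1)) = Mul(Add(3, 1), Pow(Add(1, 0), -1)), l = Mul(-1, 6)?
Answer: Rational(-127237, 16) ≈ -7952.3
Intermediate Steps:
l = -6
Function('S')(J) = 12 (Function('S')(J) = Mul(3, Mul(Add(3, 1), Pow(Add(1, 0), -1))) = Mul(3, Mul(4, Pow(1, -1))) = Mul(3, Mul(4, 1)) = Mul(3, 4) = 12)
Function('q')(p) = Add(-3, Mul(Pow(p, -1), Add(-4, Mul(-3, Pow(p, -1))))) (Function('q')(p) = Add(-3, Mul(Add(-4, Mul(-3, Pow(p, -1))), Pow(p, -1))) = Add(-3, Mul(Pow(p, -1), Add(-4, Mul(-3, Pow(p, -1))))))
Mul(Add(Function('q')(Function('S')(l)), 65), -129) = Mul(Add(Add(-3, Mul(-4, Pow(12, -1)), Mul(-3, Pow(12, -2))), 65), -129) = Mul(Add(Add(-3, Mul(-4, Rational(1, 12)), Mul(-3, Rational(1, 144))), 65), -129) = Mul(Add(Add(-3, Rational(-1, 3), Rational(-1, 48)), 65), -129) = Mul(Add(Rational(-161, 48), 65), -129) = Mul(Rational(2959, 48), -129) = Rational(-127237, 16)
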